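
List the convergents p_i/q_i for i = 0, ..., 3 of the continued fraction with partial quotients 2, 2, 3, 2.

Using the convergent recurrence p_i = a_i*p_{i-1} + p_{i-2}, q_i = a_i*q_{i-1} + q_{i-2} with p_{-2}=0, p_{-1}=1, q_{-2}=1, q_{-1}=0:
  i=0: a_0=2, p_0 = 2*1 + 0 = 2, q_0 = 2*0 + 1 = 1.
  i=1: a_1=2, p_1 = 2*2 + 1 = 5, q_1 = 2*1 + 0 = 2.
  i=2: a_2=3, p_2 = 3*5 + 2 = 17, q_2 = 3*2 + 1 = 7.
  i=3: a_3=2, p_3 = 2*17 + 5 = 39, q_3 = 2*7 + 2 = 16.

2/1, 5/2, 17/7, 39/16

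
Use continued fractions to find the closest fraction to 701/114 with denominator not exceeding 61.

289/47

Expand x = 701/114 as a continued fraction with the Euclidean algorithm:
  701 = 6*114 + 17, so a_0 = 6.
  114 = 6*17 + 12, so a_1 = 6.
  17 = 1*12 + 5, so a_2 = 1.
  12 = 2*5 + 2, so a_3 = 2.
  5 = 2*2 + 1, so a_4 = 2.
  2 = 2*1 + 0, so a_5 = 2.
so x = [6; 6, 1, 2, 2, 2].
Convergents (p_i = a_i*p_{i-1} + p_{i-2}, q_i = a_i*q_{i-1} + q_{i-2} with p_{-2}=0, p_{-1}=1, q_{-2}=1, q_{-1}=0), until the denominator exceeds 61:
  i=0: a_0=6, p_0 = 6*1 + 0 = 6, q_0 = 6*0 + 1 = 1.
  i=1: a_1=6, p_1 = 6*6 + 1 = 37, q_1 = 6*1 + 0 = 6.
  i=2: a_2=1, p_2 = 1*37 + 6 = 43, q_2 = 1*6 + 1 = 7.
  i=3: a_3=2, p_3 = 2*43 + 37 = 123, q_3 = 2*7 + 6 = 20.
  i=4: a_4=2, p_4 = 2*123 + 43 = 289, q_4 = 2*20 + 7 = 47.
  i=5: a_5=2, p_5 = 2*289 + 123 = 701, q_5 = 2*47 + 20 = 114.
q_5 = 114 > 61, so the last convergent with denominator <= 61 is p_4/q_4 = 289/47.
The closest fraction with denominator <= 61 is either p_4/q_4 or the intermediate fraction (k*p_4 + p_3)/(k*q_4 + q_3) with the largest k >= 1 whose denominator stays <= 61; these approach x as k grows, and every other convergent or intermediate fraction in range is farther away.
Largest k: floor((61 - q_3)/q_4) = floor((61 - 20)/47) = 0.
Since k = 0, no intermediate fraction beyond p_4/q_4 has denominator <= 61, so the convergent 289/47 is the closest (its error is |701*47 - 289*114|/(114*47) = 1/5358).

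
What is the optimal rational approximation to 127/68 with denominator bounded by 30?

Expand x = 127/68 as a continued fraction with the Euclidean algorithm:
  127 = 1*68 + 59, so a_0 = 1.
  68 = 1*59 + 9, so a_1 = 1.
  59 = 6*9 + 5, so a_2 = 6.
  9 = 1*5 + 4, so a_3 = 1.
  5 = 1*4 + 1, so a_4 = 1.
  4 = 4*1 + 0, so a_5 = 4.
so x = [1; 1, 6, 1, 1, 4].
Convergents (p_i = a_i*p_{i-1} + p_{i-2}, q_i = a_i*q_{i-1} + q_{i-2} with p_{-2}=0, p_{-1}=1, q_{-2}=1, q_{-1}=0), until the denominator exceeds 30:
  i=0: a_0=1, p_0 = 1*1 + 0 = 1, q_0 = 1*0 + 1 = 1.
  i=1: a_1=1, p_1 = 1*1 + 1 = 2, q_1 = 1*1 + 0 = 1.
  i=2: a_2=6, p_2 = 6*2 + 1 = 13, q_2 = 6*1 + 1 = 7.
  i=3: a_3=1, p_3 = 1*13 + 2 = 15, q_3 = 1*7 + 1 = 8.
  i=4: a_4=1, p_4 = 1*15 + 13 = 28, q_4 = 1*8 + 7 = 15.
  i=5: a_5=4, p_5 = 4*28 + 15 = 127, q_5 = 4*15 + 8 = 68.
q_5 = 68 > 30, so the last convergent with denominator <= 30 is p_4/q_4 = 28/15.
The closest fraction with denominator <= 30 is either p_4/q_4 or the intermediate fraction (k*p_4 + p_3)/(k*q_4 + q_3) with the largest k >= 1 whose denominator stays <= 30; these approach x as k grows, and every other convergent or intermediate fraction in range is farther away.
Largest k: floor((30 - q_3)/q_4) = floor((30 - 8)/15) = 1.
That gives (1*28 + 15)/(1*15 + 8) = 43/23.
Compare the errors: |x - 28/15| = |127*15 - 28*68|/(68*15) = 1/1020, and |x - 43/23| = |127*23 - 43*68|/(68*23) = 3/1564.
Cross-multiplying, 1*1564 = 1564 < 3060 = 3*1020, so 1/1020 is smaller: the convergent 28/15 is closer to x than 43/23.

28/15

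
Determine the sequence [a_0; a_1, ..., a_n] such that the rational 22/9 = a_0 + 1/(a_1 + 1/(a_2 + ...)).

Run the Euclidean algorithm on 22 and 9; the successive quotients are the partial quotients a_0, a_1, ... (each step inverts the fractional part left over by the previous one):
  22 = 2*9 + 4, so a_0 = 2.
  9 = 2*4 + 1, so a_1 = 2.
  4 = 4*1 + 0, so a_2 = 4.
The remainder reaches 0 after 3 divisions, so the expansion has 3 partial quotients, read off in order.

[2; 2, 4]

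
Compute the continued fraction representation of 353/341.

Run the Euclidean algorithm on 353 and 341; the successive quotients are the partial quotients a_0, a_1, ... (each step inverts the fractional part left over by the previous one):
  353 = 1*341 + 12, so a_0 = 1.
  341 = 28*12 + 5, so a_1 = 28.
  12 = 2*5 + 2, so a_2 = 2.
  5 = 2*2 + 1, so a_3 = 2.
  2 = 2*1 + 0, so a_4 = 2.
The remainder reaches 0 after 5 divisions, so the expansion has 5 partial quotients, read off in order.

[1; 28, 2, 2, 2]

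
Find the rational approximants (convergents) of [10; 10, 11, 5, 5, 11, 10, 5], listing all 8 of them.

Using the convergent recurrence p_i = a_i*p_{i-1} + p_{i-2}, q_i = a_i*q_{i-1} + q_{i-2} with p_{-2}=0, p_{-1}=1, q_{-2}=1, q_{-1}=0:
  i=0: a_0=10, p_0 = 10*1 + 0 = 10, q_0 = 10*0 + 1 = 1.
  i=1: a_1=10, p_1 = 10*10 + 1 = 101, q_1 = 10*1 + 0 = 10.
  i=2: a_2=11, p_2 = 11*101 + 10 = 1121, q_2 = 11*10 + 1 = 111.
  i=3: a_3=5, p_3 = 5*1121 + 101 = 5706, q_3 = 5*111 + 10 = 565.
  i=4: a_4=5, p_4 = 5*5706 + 1121 = 29651, q_4 = 5*565 + 111 = 2936.
  i=5: a_5=11, p_5 = 11*29651 + 5706 = 331867, q_5 = 11*2936 + 565 = 32861.
  i=6: a_6=10, p_6 = 10*331867 + 29651 = 3348321, q_6 = 10*32861 + 2936 = 331546.
  i=7: a_7=5, p_7 = 5*3348321 + 331867 = 17073472, q_7 = 5*331546 + 32861 = 1690591.

10/1, 101/10, 1121/111, 5706/565, 29651/2936, 331867/32861, 3348321/331546, 17073472/1690591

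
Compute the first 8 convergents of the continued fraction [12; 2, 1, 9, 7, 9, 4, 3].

12/1, 25/2, 37/3, 358/29, 2543/206, 23245/1883, 95523/7738, 309814/25097

Using the convergent recurrence p_i = a_i*p_{i-1} + p_{i-2}, q_i = a_i*q_{i-1} + q_{i-2} with p_{-2}=0, p_{-1}=1, q_{-2}=1, q_{-1}=0:
  i=0: a_0=12, p_0 = 12*1 + 0 = 12, q_0 = 12*0 + 1 = 1.
  i=1: a_1=2, p_1 = 2*12 + 1 = 25, q_1 = 2*1 + 0 = 2.
  i=2: a_2=1, p_2 = 1*25 + 12 = 37, q_2 = 1*2 + 1 = 3.
  i=3: a_3=9, p_3 = 9*37 + 25 = 358, q_3 = 9*3 + 2 = 29.
  i=4: a_4=7, p_4 = 7*358 + 37 = 2543, q_4 = 7*29 + 3 = 206.
  i=5: a_5=9, p_5 = 9*2543 + 358 = 23245, q_5 = 9*206 + 29 = 1883.
  i=6: a_6=4, p_6 = 4*23245 + 2543 = 95523, q_6 = 4*1883 + 206 = 7738.
  i=7: a_7=3, p_7 = 3*95523 + 23245 = 309814, q_7 = 3*7738 + 1883 = 25097.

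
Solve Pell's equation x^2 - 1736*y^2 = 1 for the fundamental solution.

First expand sqrt(1736) as a continued fraction. With x_i = (sqrt(1736) + m_i)/d_i and (m_0, d_0) = (0, 1): a_0 = floor(sqrt(1736)) = 41, since 41^2 = 1681 <= 1736 < 1764 = 42^2.
Iterate m_{i+1} = d_i*a_i - m_i, d_{i+1} = (1736 - m_{i+1}^2)/d_i, a_{i+1} = floor((a_0 + m_{i+1})/d_{i+1}):
  m_1 = 1*41 - 0 = 41, d_1 = (1736 - 41^2)/1 = 55/1 = 55, a_1 = floor((41 + 41)/55) = 1.
  m_2 = 55*1 - 41 = 14, d_2 = (1736 - 14^2)/55 = 1540/55 = 28, a_2 = floor((41 + 14)/28) = 1.
  m_3 = 28*1 - 14 = 14, d_3 = (1736 - 14^2)/28 = 1540/28 = 55, a_3 = floor((41 + 14)/55) = 1.
  m_4 = 55*1 - 14 = 41, d_4 = (1736 - 41^2)/55 = 55/55 = 1, a_4 = floor((41 + 41)/1) = 82.
  m_5 = 1*82 - 41 = 41, d_5 = (1736 - 41^2)/1 = 55/1 = 55: (m_5, d_5) = (m_1, d_1) = (41, 55), so from here the quotients repeat a_1, ..., a_4; the period length is 4.
So sqrt(1736) = [41; (1, 1, 1, 82)] with period length k = 4.
k is even, so the fundamental solution of x^2 - 1736y^2 = 1 is (p_{k-1}, q_{k-1}) = (p_3, q_3); compute convergents through index 3.
Convergents (p_i = a_i*p_{i-1} + p_{i-2}, q_i = a_i*q_{i-1} + q_{i-2} with p_{-2}=0, p_{-1}=1, q_{-2}=1, q_{-1}=0):
  i=0: a_0=41, p_0 = 41*1 + 0 = 41, q_0 = 41*0 + 1 = 1.
  i=1: a_1=1, p_1 = 1*41 + 1 = 42, q_1 = 1*1 + 0 = 1.
  i=2: a_2=1, p_2 = 1*42 + 41 = 83, q_2 = 1*1 + 1 = 2.
  i=3: a_3=1, p_3 = 1*83 + 42 = 125, q_3 = 1*2 + 1 = 3.
Check: 125^2 - 1736*3^2 = 15625 - 15624 = 1, so (x, y) = (125, 3) solves the equation, and by the theorem it is the least positive solution.

(x, y) = (125, 3)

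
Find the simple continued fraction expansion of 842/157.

Run the Euclidean algorithm on 842 and 157; the successive quotients are the partial quotients a_0, a_1, ... (each step inverts the fractional part left over by the previous one):
  842 = 5*157 + 57, so a_0 = 5.
  157 = 2*57 + 43, so a_1 = 2.
  57 = 1*43 + 14, so a_2 = 1.
  43 = 3*14 + 1, so a_3 = 3.
  14 = 14*1 + 0, so a_4 = 14.
The remainder reaches 0 after 5 divisions, so the expansion has 5 partial quotients, read off in order.

[5; 2, 1, 3, 14]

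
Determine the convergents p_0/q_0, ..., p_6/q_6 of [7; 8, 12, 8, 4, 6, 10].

7/1, 57/8, 691/97, 5585/784, 23031/3233, 143771/20182, 1460741/205053

Using the convergent recurrence p_i = a_i*p_{i-1} + p_{i-2}, q_i = a_i*q_{i-1} + q_{i-2} with p_{-2}=0, p_{-1}=1, q_{-2}=1, q_{-1}=0:
  i=0: a_0=7, p_0 = 7*1 + 0 = 7, q_0 = 7*0 + 1 = 1.
  i=1: a_1=8, p_1 = 8*7 + 1 = 57, q_1 = 8*1 + 0 = 8.
  i=2: a_2=12, p_2 = 12*57 + 7 = 691, q_2 = 12*8 + 1 = 97.
  i=3: a_3=8, p_3 = 8*691 + 57 = 5585, q_3 = 8*97 + 8 = 784.
  i=4: a_4=4, p_4 = 4*5585 + 691 = 23031, q_4 = 4*784 + 97 = 3233.
  i=5: a_5=6, p_5 = 6*23031 + 5585 = 143771, q_5 = 6*3233 + 784 = 20182.
  i=6: a_6=10, p_6 = 10*143771 + 23031 = 1460741, q_6 = 10*20182 + 3233 = 205053.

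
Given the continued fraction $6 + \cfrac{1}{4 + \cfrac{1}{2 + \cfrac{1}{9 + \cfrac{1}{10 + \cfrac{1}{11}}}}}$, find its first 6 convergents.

6/1, 25/4, 56/9, 529/85, 5346/859, 59335/9534

Using the convergent recurrence p_i = a_i*p_{i-1} + p_{i-2}, q_i = a_i*q_{i-1} + q_{i-2} with p_{-2}=0, p_{-1}=1, q_{-2}=1, q_{-1}=0:
  i=0: a_0=6, p_0 = 6*1 + 0 = 6, q_0 = 6*0 + 1 = 1.
  i=1: a_1=4, p_1 = 4*6 + 1 = 25, q_1 = 4*1 + 0 = 4.
  i=2: a_2=2, p_2 = 2*25 + 6 = 56, q_2 = 2*4 + 1 = 9.
  i=3: a_3=9, p_3 = 9*56 + 25 = 529, q_3 = 9*9 + 4 = 85.
  i=4: a_4=10, p_4 = 10*529 + 56 = 5346, q_4 = 10*85 + 9 = 859.
  i=5: a_5=11, p_5 = 11*5346 + 529 = 59335, q_5 = 11*859 + 85 = 9534.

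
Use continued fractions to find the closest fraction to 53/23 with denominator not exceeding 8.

16/7

Expand x = 53/23 as a continued fraction with the Euclidean algorithm:
  53 = 2*23 + 7, so a_0 = 2.
  23 = 3*7 + 2, so a_1 = 3.
  7 = 3*2 + 1, so a_2 = 3.
  2 = 2*1 + 0, so a_3 = 2.
so x = [2; 3, 3, 2].
Convergents (p_i = a_i*p_{i-1} + p_{i-2}, q_i = a_i*q_{i-1} + q_{i-2} with p_{-2}=0, p_{-1}=1, q_{-2}=1, q_{-1}=0), until the denominator exceeds 8:
  i=0: a_0=2, p_0 = 2*1 + 0 = 2, q_0 = 2*0 + 1 = 1.
  i=1: a_1=3, p_1 = 3*2 + 1 = 7, q_1 = 3*1 + 0 = 3.
  i=2: a_2=3, p_2 = 3*7 + 2 = 23, q_2 = 3*3 + 1 = 10.
q_2 = 10 > 8, so the last convergent with denominator <= 8 is p_1/q_1 = 7/3.
The closest fraction with denominator <= 8 is either p_1/q_1 or the intermediate fraction (k*p_1 + p_0)/(k*q_1 + q_0) with the largest k >= 1 whose denominator stays <= 8; these approach x as k grows, and every other convergent or intermediate fraction in range is farther away.
Largest k: floor((8 - q_0)/q_1) = floor((8 - 1)/3) = 2.
That gives (2*7 + 2)/(2*3 + 1) = 16/7.
Compare the errors: |x - 7/3| = |53*3 - 7*23|/(23*3) = 2/69, and |x - 16/7| = |53*7 - 16*23|/(23*7) = 3/161.
Cross-multiplying, 3*69 = 207 < 322 = 2*161, so 3/161 is smaller: the intermediate fraction 16/7 is closer to x than 7/3.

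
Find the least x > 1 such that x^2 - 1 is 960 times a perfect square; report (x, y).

(x, y) = (31, 1)

First expand sqrt(960) as a continued fraction. With x_i = (sqrt(960) + m_i)/d_i and (m_0, d_0) = (0, 1): a_0 = floor(sqrt(960)) = 30, since 30^2 = 900 <= 960 < 961 = 31^2.
Iterate m_{i+1} = d_i*a_i - m_i, d_{i+1} = (960 - m_{i+1}^2)/d_i, a_{i+1} = floor((a_0 + m_{i+1})/d_{i+1}):
  m_1 = 1*30 - 0 = 30, d_1 = (960 - 30^2)/1 = 60/1 = 60, a_1 = floor((30 + 30)/60) = 1.
  m_2 = 60*1 - 30 = 30, d_2 = (960 - 30^2)/60 = 60/60 = 1, a_2 = floor((30 + 30)/1) = 60.
  m_3 = 1*60 - 30 = 30, d_3 = (960 - 30^2)/1 = 60/1 = 60: (m_3, d_3) = (m_1, d_1) = (30, 60), so from here the quotients repeat a_1, a_2; the period length is 2.
So sqrt(960) = [30; (1, 60)] with period length k = 2.
k is even, so the fundamental solution of x^2 - 960y^2 = 1 is (p_{k-1}, q_{k-1}) = (p_1, q_1); compute convergents through index 1.
Convergents (p_i = a_i*p_{i-1} + p_{i-2}, q_i = a_i*q_{i-1} + q_{i-2} with p_{-2}=0, p_{-1}=1, q_{-2}=1, q_{-1}=0):
  i=0: a_0=30, p_0 = 30*1 + 0 = 30, q_0 = 30*0 + 1 = 1.
  i=1: a_1=1, p_1 = 1*30 + 1 = 31, q_1 = 1*1 + 0 = 1.
Check: 31^2 - 960*1^2 = 961 - 960 = 1, so (x, y) = (31, 1) solves the equation, and by the theorem it is the least positive solution.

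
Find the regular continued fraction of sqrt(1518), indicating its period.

Write x_i = (sqrt(1518) + m_i)/d_i with (m_0, d_0) = (0, 1). a_0 = floor(sqrt(1518)) = 38, since 38^2 = 1444 <= 1518 < 1521 = 39^2.
Iterate m_{i+1} = d_i*a_i - m_i, d_{i+1} = (1518 - m_{i+1}^2)/d_i, a_{i+1} = floor((a_0 + m_{i+1})/d_{i+1}):
  m_1 = 1*38 - 0 = 38, d_1 = (1518 - 38^2)/1 = 74/1 = 74, a_1 = floor((38 + 38)/74) = 1.
  m_2 = 74*1 - 38 = 36, d_2 = (1518 - 36^2)/74 = 222/74 = 3, a_2 = floor((38 + 36)/3) = 24.
  m_3 = 3*24 - 36 = 36, d_3 = (1518 - 36^2)/3 = 222/3 = 74, a_3 = floor((38 + 36)/74) = 1.
  m_4 = 74*1 - 36 = 38, d_4 = (1518 - 38^2)/74 = 74/74 = 1, a_4 = floor((38 + 38)/1) = 76.
  m_5 = 1*76 - 38 = 38, d_5 = (1518 - 38^2)/1 = 74/1 = 74: (m_5, d_5) = (m_1, d_1) = (38, 74), so from here the quotients repeat a_1, ..., a_4; the period length is 4.
Hence the expansion of sqrt(1518) is a_0 = 38 followed by the repeating block 1, 24, 1, 76 (period 4).

[38; (1, 24, 1, 76)]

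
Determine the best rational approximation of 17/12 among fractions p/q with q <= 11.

10/7

Expand x = 17/12 as a continued fraction with the Euclidean algorithm:
  17 = 1*12 + 5, so a_0 = 1.
  12 = 2*5 + 2, so a_1 = 2.
  5 = 2*2 + 1, so a_2 = 2.
  2 = 2*1 + 0, so a_3 = 2.
so x = [1; 2, 2, 2].
Convergents (p_i = a_i*p_{i-1} + p_{i-2}, q_i = a_i*q_{i-1} + q_{i-2} with p_{-2}=0, p_{-1}=1, q_{-2}=1, q_{-1}=0), until the denominator exceeds 11:
  i=0: a_0=1, p_0 = 1*1 + 0 = 1, q_0 = 1*0 + 1 = 1.
  i=1: a_1=2, p_1 = 2*1 + 1 = 3, q_1 = 2*1 + 0 = 2.
  i=2: a_2=2, p_2 = 2*3 + 1 = 7, q_2 = 2*2 + 1 = 5.
  i=3: a_3=2, p_3 = 2*7 + 3 = 17, q_3 = 2*5 + 2 = 12.
q_3 = 12 > 11, so the last convergent with denominator <= 11 is p_2/q_2 = 7/5.
The closest fraction with denominator <= 11 is either p_2/q_2 or the intermediate fraction (k*p_2 + p_1)/(k*q_2 + q_1) with the largest k >= 1 whose denominator stays <= 11; these approach x as k grows, and every other convergent or intermediate fraction in range is farther away.
Largest k: floor((11 - q_1)/q_2) = floor((11 - 2)/5) = 1.
That gives (1*7 + 3)/(1*5 + 2) = 10/7.
Compare the errors: |x - 7/5| = |17*5 - 7*12|/(12*5) = 1/60, and |x - 10/7| = |17*7 - 10*12|/(12*7) = 1/84.
Cross-multiplying, 1*60 = 60 < 84 = 1*84, so 1/84 is smaller: the intermediate fraction 10/7 is closer to x than 7/5.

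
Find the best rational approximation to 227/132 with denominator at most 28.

Expand x = 227/132 as a continued fraction with the Euclidean algorithm:
  227 = 1*132 + 95, so a_0 = 1.
  132 = 1*95 + 37, so a_1 = 1.
  95 = 2*37 + 21, so a_2 = 2.
  37 = 1*21 + 16, so a_3 = 1.
  21 = 1*16 + 5, so a_4 = 1.
  16 = 3*5 + 1, so a_5 = 3.
  5 = 5*1 + 0, so a_6 = 5.
so x = [1; 1, 2, 1, 1, 3, 5].
Convergents (p_i = a_i*p_{i-1} + p_{i-2}, q_i = a_i*q_{i-1} + q_{i-2} with p_{-2}=0, p_{-1}=1, q_{-2}=1, q_{-1}=0), until the denominator exceeds 28:
  i=0: a_0=1, p_0 = 1*1 + 0 = 1, q_0 = 1*0 + 1 = 1.
  i=1: a_1=1, p_1 = 1*1 + 1 = 2, q_1 = 1*1 + 0 = 1.
  i=2: a_2=2, p_2 = 2*2 + 1 = 5, q_2 = 2*1 + 1 = 3.
  i=3: a_3=1, p_3 = 1*5 + 2 = 7, q_3 = 1*3 + 1 = 4.
  i=4: a_4=1, p_4 = 1*7 + 5 = 12, q_4 = 1*4 + 3 = 7.
  i=5: a_5=3, p_5 = 3*12 + 7 = 43, q_5 = 3*7 + 4 = 25.
  i=6: a_6=5, p_6 = 5*43 + 12 = 227, q_6 = 5*25 + 7 = 132.
q_6 = 132 > 28, so the last convergent with denominator <= 28 is p_5/q_5 = 43/25.
The closest fraction with denominator <= 28 is either p_5/q_5 or the intermediate fraction (k*p_5 + p_4)/(k*q_5 + q_4) with the largest k >= 1 whose denominator stays <= 28; these approach x as k grows, and every other convergent or intermediate fraction in range is farther away.
Largest k: floor((28 - q_4)/q_5) = floor((28 - 7)/25) = 0.
Since k = 0, no intermediate fraction beyond p_5/q_5 has denominator <= 28, so the convergent 43/25 is the closest (its error is |227*25 - 43*132|/(132*25) = 1/3300).

43/25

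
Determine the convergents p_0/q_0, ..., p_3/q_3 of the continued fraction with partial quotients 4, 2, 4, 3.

4/1, 9/2, 40/9, 129/29

Using the convergent recurrence p_i = a_i*p_{i-1} + p_{i-2}, q_i = a_i*q_{i-1} + q_{i-2} with p_{-2}=0, p_{-1}=1, q_{-2}=1, q_{-1}=0:
  i=0: a_0=4, p_0 = 4*1 + 0 = 4, q_0 = 4*0 + 1 = 1.
  i=1: a_1=2, p_1 = 2*4 + 1 = 9, q_1 = 2*1 + 0 = 2.
  i=2: a_2=4, p_2 = 4*9 + 4 = 40, q_2 = 4*2 + 1 = 9.
  i=3: a_3=3, p_3 = 3*40 + 9 = 129, q_3 = 3*9 + 2 = 29.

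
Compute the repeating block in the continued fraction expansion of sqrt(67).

Write x_i = (sqrt(67) + m_i)/d_i with (m_0, d_0) = (0, 1). a_0 = floor(sqrt(67)) = 8, since 8^2 = 64 <= 67 < 81 = 9^2.
Iterate m_{i+1} = d_i*a_i - m_i, d_{i+1} = (67 - m_{i+1}^2)/d_i, a_{i+1} = floor((a_0 + m_{i+1})/d_{i+1}):
  m_1 = 1*8 - 0 = 8, d_1 = (67 - 8^2)/1 = 3/1 = 3, a_1 = floor((8 + 8)/3) = 5.
  m_2 = 3*5 - 8 = 7, d_2 = (67 - 7^2)/3 = 18/3 = 6, a_2 = floor((8 + 7)/6) = 2.
  m_3 = 6*2 - 7 = 5, d_3 = (67 - 5^2)/6 = 42/6 = 7, a_3 = floor((8 + 5)/7) = 1.
  m_4 = 7*1 - 5 = 2, d_4 = (67 - 2^2)/7 = 63/7 = 9, a_4 = floor((8 + 2)/9) = 1.
  m_5 = 9*1 - 2 = 7, d_5 = (67 - 7^2)/9 = 18/9 = 2, a_5 = floor((8 + 7)/2) = 7.
  m_6 = 2*7 - 7 = 7, d_6 = (67 - 7^2)/2 = 18/2 = 9, a_6 = floor((8 + 7)/9) = 1.
  m_7 = 9*1 - 7 = 2, d_7 = (67 - 2^2)/9 = 63/9 = 7, a_7 = floor((8 + 2)/7) = 1.
  m_8 = 7*1 - 2 = 5, d_8 = (67 - 5^2)/7 = 42/7 = 6, a_8 = floor((8 + 5)/6) = 2.
  m_9 = 6*2 - 5 = 7, d_9 = (67 - 7^2)/6 = 18/6 = 3, a_9 = floor((8 + 7)/3) = 5.
  m_10 = 3*5 - 7 = 8, d_10 = (67 - 8^2)/3 = 3/3 = 1, a_10 = floor((8 + 8)/1) = 16.
  m_11 = 1*16 - 8 = 8, d_11 = (67 - 8^2)/1 = 3/1 = 3: (m_11, d_11) = (m_1, d_1) = (8, 3), so from here the quotients repeat a_1, ..., a_10; the period length is 10.
Hence the expansion of sqrt(67) is a_0 = 8 followed by the repeating block 5, 2, 1, 1, 7, 1, 1, 2, 5, 16 (period 10).

[8; (5, 2, 1, 1, 7, 1, 1, 2, 5, 16)]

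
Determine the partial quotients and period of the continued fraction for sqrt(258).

[16; (16, 32)]

Write x_i = (sqrt(258) + m_i)/d_i with (m_0, d_0) = (0, 1). a_0 = floor(sqrt(258)) = 16, since 16^2 = 256 <= 258 < 289 = 17^2.
Iterate m_{i+1} = d_i*a_i - m_i, d_{i+1} = (258 - m_{i+1}^2)/d_i, a_{i+1} = floor((a_0 + m_{i+1})/d_{i+1}):
  m_1 = 1*16 - 0 = 16, d_1 = (258 - 16^2)/1 = 2/1 = 2, a_1 = floor((16 + 16)/2) = 16.
  m_2 = 2*16 - 16 = 16, d_2 = (258 - 16^2)/2 = 2/2 = 1, a_2 = floor((16 + 16)/1) = 32.
  m_3 = 1*32 - 16 = 16, d_3 = (258 - 16^2)/1 = 2/1 = 2: (m_3, d_3) = (m_1, d_1) = (16, 2), so from here the quotients repeat a_1, a_2; the period length is 2.
Hence the expansion of sqrt(258) is a_0 = 16 followed by the repeating block 16, 32 (period 2).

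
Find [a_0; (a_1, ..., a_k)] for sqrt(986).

Write x_i = (sqrt(986) + m_i)/d_i with (m_0, d_0) = (0, 1). a_0 = floor(sqrt(986)) = 31, since 31^2 = 961 <= 986 < 1024 = 32^2.
Iterate m_{i+1} = d_i*a_i - m_i, d_{i+1} = (986 - m_{i+1}^2)/d_i, a_{i+1} = floor((a_0 + m_{i+1})/d_{i+1}):
  m_1 = 1*31 - 0 = 31, d_1 = (986 - 31^2)/1 = 25/1 = 25, a_1 = floor((31 + 31)/25) = 2.
  m_2 = 25*2 - 31 = 19, d_2 = (986 - 19^2)/25 = 625/25 = 25, a_2 = floor((31 + 19)/25) = 2.
  m_3 = 25*2 - 19 = 31, d_3 = (986 - 31^2)/25 = 25/25 = 1, a_3 = floor((31 + 31)/1) = 62.
  m_4 = 1*62 - 31 = 31, d_4 = (986 - 31^2)/1 = 25/1 = 25: (m_4, d_4) = (m_1, d_1) = (31, 25), so from here the quotients repeat a_1, ..., a_3; the period length is 3.
Hence the expansion of sqrt(986) is a_0 = 31 followed by the repeating block 2, 2, 62 (period 3).

[31; (2, 2, 62)]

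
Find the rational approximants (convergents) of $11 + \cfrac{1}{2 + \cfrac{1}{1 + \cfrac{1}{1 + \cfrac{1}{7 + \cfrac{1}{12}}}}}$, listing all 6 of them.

11/1, 23/2, 34/3, 57/5, 433/38, 5253/461

Using the convergent recurrence p_i = a_i*p_{i-1} + p_{i-2}, q_i = a_i*q_{i-1} + q_{i-2} with p_{-2}=0, p_{-1}=1, q_{-2}=1, q_{-1}=0:
  i=0: a_0=11, p_0 = 11*1 + 0 = 11, q_0 = 11*0 + 1 = 1.
  i=1: a_1=2, p_1 = 2*11 + 1 = 23, q_1 = 2*1 + 0 = 2.
  i=2: a_2=1, p_2 = 1*23 + 11 = 34, q_2 = 1*2 + 1 = 3.
  i=3: a_3=1, p_3 = 1*34 + 23 = 57, q_3 = 1*3 + 2 = 5.
  i=4: a_4=7, p_4 = 7*57 + 34 = 433, q_4 = 7*5 + 3 = 38.
  i=5: a_5=12, p_5 = 12*433 + 57 = 5253, q_5 = 12*38 + 5 = 461.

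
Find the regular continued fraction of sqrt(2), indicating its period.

Write x_i = (sqrt(2) + m_i)/d_i with (m_0, d_0) = (0, 1). a_0 = floor(sqrt(2)) = 1, since 1^2 = 1 <= 2 < 4 = 2^2.
Iterate m_{i+1} = d_i*a_i - m_i, d_{i+1} = (2 - m_{i+1}^2)/d_i, a_{i+1} = floor((a_0 + m_{i+1})/d_{i+1}):
  m_1 = 1*1 - 0 = 1, d_1 = (2 - 1^2)/1 = 1/1 = 1, a_1 = floor((1 + 1)/1) = 2.
  m_2 = 1*2 - 1 = 1, d_2 = (2 - 1^2)/1 = 1/1 = 1: (m_2, d_2) = (m_1, d_1) = (1, 1), so from here the quotient a_1 repeats; the period length is 1.
Hence the expansion of sqrt(2) is a_0 = 1 followed by the repeating block 2 (period 1).

[1; (2)]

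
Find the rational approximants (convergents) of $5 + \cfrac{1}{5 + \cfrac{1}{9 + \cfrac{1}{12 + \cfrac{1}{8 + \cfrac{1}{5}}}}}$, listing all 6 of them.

Using the convergent recurrence p_i = a_i*p_{i-1} + p_{i-2}, q_i = a_i*q_{i-1} + q_{i-2} with p_{-2}=0, p_{-1}=1, q_{-2}=1, q_{-1}=0:
  i=0: a_0=5, p_0 = 5*1 + 0 = 5, q_0 = 5*0 + 1 = 1.
  i=1: a_1=5, p_1 = 5*5 + 1 = 26, q_1 = 5*1 + 0 = 5.
  i=2: a_2=9, p_2 = 9*26 + 5 = 239, q_2 = 9*5 + 1 = 46.
  i=3: a_3=12, p_3 = 12*239 + 26 = 2894, q_3 = 12*46 + 5 = 557.
  i=4: a_4=8, p_4 = 8*2894 + 239 = 23391, q_4 = 8*557 + 46 = 4502.
  i=5: a_5=5, p_5 = 5*23391 + 2894 = 119849, q_5 = 5*4502 + 557 = 23067.

5/1, 26/5, 239/46, 2894/557, 23391/4502, 119849/23067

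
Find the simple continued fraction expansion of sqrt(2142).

[46; (3, 1, 1, 4, 1, 1, 3, 92)]

Write x_i = (sqrt(2142) + m_i)/d_i with (m_0, d_0) = (0, 1). a_0 = floor(sqrt(2142)) = 46, since 46^2 = 2116 <= 2142 < 2209 = 47^2.
Iterate m_{i+1} = d_i*a_i - m_i, d_{i+1} = (2142 - m_{i+1}^2)/d_i, a_{i+1} = floor((a_0 + m_{i+1})/d_{i+1}):
  m_1 = 1*46 - 0 = 46, d_1 = (2142 - 46^2)/1 = 26/1 = 26, a_1 = floor((46 + 46)/26) = 3.
  m_2 = 26*3 - 46 = 32, d_2 = (2142 - 32^2)/26 = 1118/26 = 43, a_2 = floor((46 + 32)/43) = 1.
  m_3 = 43*1 - 32 = 11, d_3 = (2142 - 11^2)/43 = 2021/43 = 47, a_3 = floor((46 + 11)/47) = 1.
  m_4 = 47*1 - 11 = 36, d_4 = (2142 - 36^2)/47 = 846/47 = 18, a_4 = floor((46 + 36)/18) = 4.
  m_5 = 18*4 - 36 = 36, d_5 = (2142 - 36^2)/18 = 846/18 = 47, a_5 = floor((46 + 36)/47) = 1.
  m_6 = 47*1 - 36 = 11, d_6 = (2142 - 11^2)/47 = 2021/47 = 43, a_6 = floor((46 + 11)/43) = 1.
  m_7 = 43*1 - 11 = 32, d_7 = (2142 - 32^2)/43 = 1118/43 = 26, a_7 = floor((46 + 32)/26) = 3.
  m_8 = 26*3 - 32 = 46, d_8 = (2142 - 46^2)/26 = 26/26 = 1, a_8 = floor((46 + 46)/1) = 92.
  m_9 = 1*92 - 46 = 46, d_9 = (2142 - 46^2)/1 = 26/1 = 26: (m_9, d_9) = (m_1, d_1) = (46, 26), so from here the quotients repeat a_1, ..., a_8; the period length is 8.
Hence the expansion of sqrt(2142) is a_0 = 46 followed by the repeating block 3, 1, 1, 4, 1, 1, 3, 92 (period 8).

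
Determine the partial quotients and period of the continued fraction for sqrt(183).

Write x_i = (sqrt(183) + m_i)/d_i with (m_0, d_0) = (0, 1). a_0 = floor(sqrt(183)) = 13, since 13^2 = 169 <= 183 < 196 = 14^2.
Iterate m_{i+1} = d_i*a_i - m_i, d_{i+1} = (183 - m_{i+1}^2)/d_i, a_{i+1} = floor((a_0 + m_{i+1})/d_{i+1}):
  m_1 = 1*13 - 0 = 13, d_1 = (183 - 13^2)/1 = 14/1 = 14, a_1 = floor((13 + 13)/14) = 1.
  m_2 = 14*1 - 13 = 1, d_2 = (183 - 1^2)/14 = 182/14 = 13, a_2 = floor((13 + 1)/13) = 1.
  m_3 = 13*1 - 1 = 12, d_3 = (183 - 12^2)/13 = 39/13 = 3, a_3 = floor((13 + 12)/3) = 8.
  m_4 = 3*8 - 12 = 12, d_4 = (183 - 12^2)/3 = 39/3 = 13, a_4 = floor((13 + 12)/13) = 1.
  m_5 = 13*1 - 12 = 1, d_5 = (183 - 1^2)/13 = 182/13 = 14, a_5 = floor((13 + 1)/14) = 1.
  m_6 = 14*1 - 1 = 13, d_6 = (183 - 13^2)/14 = 14/14 = 1, a_6 = floor((13 + 13)/1) = 26.
  m_7 = 1*26 - 13 = 13, d_7 = (183 - 13^2)/1 = 14/1 = 14: (m_7, d_7) = (m_1, d_1) = (13, 14), so from here the quotients repeat a_1, ..., a_6; the period length is 6.
Hence the expansion of sqrt(183) is a_0 = 13 followed by the repeating block 1, 1, 8, 1, 1, 26 (period 6).

[13; (1, 1, 8, 1, 1, 26)]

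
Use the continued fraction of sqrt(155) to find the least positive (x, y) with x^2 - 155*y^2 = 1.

(x, y) = (249, 20)

First expand sqrt(155) as a continued fraction. With x_i = (sqrt(155) + m_i)/d_i and (m_0, d_0) = (0, 1): a_0 = floor(sqrt(155)) = 12, since 12^2 = 144 <= 155 < 169 = 13^2.
Iterate m_{i+1} = d_i*a_i - m_i, d_{i+1} = (155 - m_{i+1}^2)/d_i, a_{i+1} = floor((a_0 + m_{i+1})/d_{i+1}):
  m_1 = 1*12 - 0 = 12, d_1 = (155 - 12^2)/1 = 11/1 = 11, a_1 = floor((12 + 12)/11) = 2.
  m_2 = 11*2 - 12 = 10, d_2 = (155 - 10^2)/11 = 55/11 = 5, a_2 = floor((12 + 10)/5) = 4.
  m_3 = 5*4 - 10 = 10, d_3 = (155 - 10^2)/5 = 55/5 = 11, a_3 = floor((12 + 10)/11) = 2.
  m_4 = 11*2 - 10 = 12, d_4 = (155 - 12^2)/11 = 11/11 = 1, a_4 = floor((12 + 12)/1) = 24.
  m_5 = 1*24 - 12 = 12, d_5 = (155 - 12^2)/1 = 11/1 = 11: (m_5, d_5) = (m_1, d_1) = (12, 11), so from here the quotients repeat a_1, ..., a_4; the period length is 4.
So sqrt(155) = [12; (2, 4, 2, 24)] with period length k = 4.
k is even, so the fundamental solution of x^2 - 155y^2 = 1 is (p_{k-1}, q_{k-1}) = (p_3, q_3); compute convergents through index 3.
Convergents (p_i = a_i*p_{i-1} + p_{i-2}, q_i = a_i*q_{i-1} + q_{i-2} with p_{-2}=0, p_{-1}=1, q_{-2}=1, q_{-1}=0):
  i=0: a_0=12, p_0 = 12*1 + 0 = 12, q_0 = 12*0 + 1 = 1.
  i=1: a_1=2, p_1 = 2*12 + 1 = 25, q_1 = 2*1 + 0 = 2.
  i=2: a_2=4, p_2 = 4*25 + 12 = 112, q_2 = 4*2 + 1 = 9.
  i=3: a_3=2, p_3 = 2*112 + 25 = 249, q_3 = 2*9 + 2 = 20.
Check: 249^2 - 155*20^2 = 62001 - 62000 = 1, so (x, y) = (249, 20) solves the equation, and by the theorem it is the least positive solution.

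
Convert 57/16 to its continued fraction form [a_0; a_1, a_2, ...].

Run the Euclidean algorithm on 57 and 16; the successive quotients are the partial quotients a_0, a_1, ... (each step inverts the fractional part left over by the previous one):
  57 = 3*16 + 9, so a_0 = 3.
  16 = 1*9 + 7, so a_1 = 1.
  9 = 1*7 + 2, so a_2 = 1.
  7 = 3*2 + 1, so a_3 = 3.
  2 = 2*1 + 0, so a_4 = 2.
The remainder reaches 0 after 5 divisions, so the expansion has 5 partial quotients, read off in order.

[3; 1, 1, 3, 2]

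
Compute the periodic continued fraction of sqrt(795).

[28; (5, 9, 5, 56)]

Write x_i = (sqrt(795) + m_i)/d_i with (m_0, d_0) = (0, 1). a_0 = floor(sqrt(795)) = 28, since 28^2 = 784 <= 795 < 841 = 29^2.
Iterate m_{i+1} = d_i*a_i - m_i, d_{i+1} = (795 - m_{i+1}^2)/d_i, a_{i+1} = floor((a_0 + m_{i+1})/d_{i+1}):
  m_1 = 1*28 - 0 = 28, d_1 = (795 - 28^2)/1 = 11/1 = 11, a_1 = floor((28 + 28)/11) = 5.
  m_2 = 11*5 - 28 = 27, d_2 = (795 - 27^2)/11 = 66/11 = 6, a_2 = floor((28 + 27)/6) = 9.
  m_3 = 6*9 - 27 = 27, d_3 = (795 - 27^2)/6 = 66/6 = 11, a_3 = floor((28 + 27)/11) = 5.
  m_4 = 11*5 - 27 = 28, d_4 = (795 - 28^2)/11 = 11/11 = 1, a_4 = floor((28 + 28)/1) = 56.
  m_5 = 1*56 - 28 = 28, d_5 = (795 - 28^2)/1 = 11/1 = 11: (m_5, d_5) = (m_1, d_1) = (28, 11), so from here the quotients repeat a_1, ..., a_4; the period length is 4.
Hence the expansion of sqrt(795) is a_0 = 28 followed by the repeating block 5, 9, 5, 56 (period 4).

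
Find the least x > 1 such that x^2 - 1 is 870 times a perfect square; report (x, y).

First expand sqrt(870) as a continued fraction. With x_i = (sqrt(870) + m_i)/d_i and (m_0, d_0) = (0, 1): a_0 = floor(sqrt(870)) = 29, since 29^2 = 841 <= 870 < 900 = 30^2.
Iterate m_{i+1} = d_i*a_i - m_i, d_{i+1} = (870 - m_{i+1}^2)/d_i, a_{i+1} = floor((a_0 + m_{i+1})/d_{i+1}):
  m_1 = 1*29 - 0 = 29, d_1 = (870 - 29^2)/1 = 29/1 = 29, a_1 = floor((29 + 29)/29) = 2.
  m_2 = 29*2 - 29 = 29, d_2 = (870 - 29^2)/29 = 29/29 = 1, a_2 = floor((29 + 29)/1) = 58.
  m_3 = 1*58 - 29 = 29, d_3 = (870 - 29^2)/1 = 29/1 = 29: (m_3, d_3) = (m_1, d_1) = (29, 29), so from here the quotients repeat a_1, a_2; the period length is 2.
So sqrt(870) = [29; (2, 58)] with period length k = 2.
k is even, so the fundamental solution of x^2 - 870y^2 = 1 is (p_{k-1}, q_{k-1}) = (p_1, q_1); compute convergents through index 1.
Convergents (p_i = a_i*p_{i-1} + p_{i-2}, q_i = a_i*q_{i-1} + q_{i-2} with p_{-2}=0, p_{-1}=1, q_{-2}=1, q_{-1}=0):
  i=0: a_0=29, p_0 = 29*1 + 0 = 29, q_0 = 29*0 + 1 = 1.
  i=1: a_1=2, p_1 = 2*29 + 1 = 59, q_1 = 2*1 + 0 = 2.
Check: 59^2 - 870*2^2 = 3481 - 3480 = 1, so (x, y) = (59, 2) solves the equation, and by the theorem it is the least positive solution.

(x, y) = (59, 2)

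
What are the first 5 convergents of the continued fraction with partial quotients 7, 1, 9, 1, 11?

7/1, 8/1, 79/10, 87/11, 1036/131

Using the convergent recurrence p_i = a_i*p_{i-1} + p_{i-2}, q_i = a_i*q_{i-1} + q_{i-2} with p_{-2}=0, p_{-1}=1, q_{-2}=1, q_{-1}=0:
  i=0: a_0=7, p_0 = 7*1 + 0 = 7, q_0 = 7*0 + 1 = 1.
  i=1: a_1=1, p_1 = 1*7 + 1 = 8, q_1 = 1*1 + 0 = 1.
  i=2: a_2=9, p_2 = 9*8 + 7 = 79, q_2 = 9*1 + 1 = 10.
  i=3: a_3=1, p_3 = 1*79 + 8 = 87, q_3 = 1*10 + 1 = 11.
  i=4: a_4=11, p_4 = 11*87 + 79 = 1036, q_4 = 11*11 + 10 = 131.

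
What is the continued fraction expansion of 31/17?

[1; 1, 4, 1, 2]

Run the Euclidean algorithm on 31 and 17; the successive quotients are the partial quotients a_0, a_1, ... (each step inverts the fractional part left over by the previous one):
  31 = 1*17 + 14, so a_0 = 1.
  17 = 1*14 + 3, so a_1 = 1.
  14 = 4*3 + 2, so a_2 = 4.
  3 = 1*2 + 1, so a_3 = 1.
  2 = 2*1 + 0, so a_4 = 2.
The remainder reaches 0 after 5 divisions, so the expansion has 5 partial quotients, read off in order.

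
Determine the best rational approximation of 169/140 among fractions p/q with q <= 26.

29/24

Expand x = 169/140 as a continued fraction with the Euclidean algorithm:
  169 = 1*140 + 29, so a_0 = 1.
  140 = 4*29 + 24, so a_1 = 4.
  29 = 1*24 + 5, so a_2 = 1.
  24 = 4*5 + 4, so a_3 = 4.
  5 = 1*4 + 1, so a_4 = 1.
  4 = 4*1 + 0, so a_5 = 4.
so x = [1; 4, 1, 4, 1, 4].
Convergents (p_i = a_i*p_{i-1} + p_{i-2}, q_i = a_i*q_{i-1} + q_{i-2} with p_{-2}=0, p_{-1}=1, q_{-2}=1, q_{-1}=0), until the denominator exceeds 26:
  i=0: a_0=1, p_0 = 1*1 + 0 = 1, q_0 = 1*0 + 1 = 1.
  i=1: a_1=4, p_1 = 4*1 + 1 = 5, q_1 = 4*1 + 0 = 4.
  i=2: a_2=1, p_2 = 1*5 + 1 = 6, q_2 = 1*4 + 1 = 5.
  i=3: a_3=4, p_3 = 4*6 + 5 = 29, q_3 = 4*5 + 4 = 24.
  i=4: a_4=1, p_4 = 1*29 + 6 = 35, q_4 = 1*24 + 5 = 29.
q_4 = 29 > 26, so the last convergent with denominator <= 26 is p_3/q_3 = 29/24.
The closest fraction with denominator <= 26 is either p_3/q_3 or the intermediate fraction (k*p_3 + p_2)/(k*q_3 + q_2) with the largest k >= 1 whose denominator stays <= 26; these approach x as k grows, and every other convergent or intermediate fraction in range is farther away.
Largest k: floor((26 - q_2)/q_3) = floor((26 - 5)/24) = 0.
Since k = 0, no intermediate fraction beyond p_3/q_3 has denominator <= 26, so the convergent 29/24 is the closest (its error is |169*24 - 29*140|/(140*24) = 4/3360).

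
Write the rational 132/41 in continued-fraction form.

Run the Euclidean algorithm on 132 and 41; the successive quotients are the partial quotients a_0, a_1, ... (each step inverts the fractional part left over by the previous one):
  132 = 3*41 + 9, so a_0 = 3.
  41 = 4*9 + 5, so a_1 = 4.
  9 = 1*5 + 4, so a_2 = 1.
  5 = 1*4 + 1, so a_3 = 1.
  4 = 4*1 + 0, so a_4 = 4.
The remainder reaches 0 after 5 divisions, so the expansion has 5 partial quotients, read off in order.

[3; 4, 1, 1, 4]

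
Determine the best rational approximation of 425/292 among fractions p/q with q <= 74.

99/68

Expand x = 425/292 as a continued fraction with the Euclidean algorithm:
  425 = 1*292 + 133, so a_0 = 1.
  292 = 2*133 + 26, so a_1 = 2.
  133 = 5*26 + 3, so a_2 = 5.
  26 = 8*3 + 2, so a_3 = 8.
  3 = 1*2 + 1, so a_4 = 1.
  2 = 2*1 + 0, so a_5 = 2.
so x = [1; 2, 5, 8, 1, 2].
Convergents (p_i = a_i*p_{i-1} + p_{i-2}, q_i = a_i*q_{i-1} + q_{i-2} with p_{-2}=0, p_{-1}=1, q_{-2}=1, q_{-1}=0), until the denominator exceeds 74:
  i=0: a_0=1, p_0 = 1*1 + 0 = 1, q_0 = 1*0 + 1 = 1.
  i=1: a_1=2, p_1 = 2*1 + 1 = 3, q_1 = 2*1 + 0 = 2.
  i=2: a_2=5, p_2 = 5*3 + 1 = 16, q_2 = 5*2 + 1 = 11.
  i=3: a_3=8, p_3 = 8*16 + 3 = 131, q_3 = 8*11 + 2 = 90.
q_3 = 90 > 74, so the last convergent with denominator <= 74 is p_2/q_2 = 16/11.
The closest fraction with denominator <= 74 is either p_2/q_2 or the intermediate fraction (k*p_2 + p_1)/(k*q_2 + q_1) with the largest k >= 1 whose denominator stays <= 74; these approach x as k grows, and every other convergent or intermediate fraction in range is farther away.
Largest k: floor((74 - q_1)/q_2) = floor((74 - 2)/11) = 6.
That gives (6*16 + 3)/(6*11 + 2) = 99/68.
Compare the errors: |x - 16/11| = |425*11 - 16*292|/(292*11) = 3/3212, and |x - 99/68| = |425*68 - 99*292|/(292*68) = 8/19856.
Cross-multiplying, 8*3212 = 25696 < 59568 = 3*19856, so 8/19856 is smaller: the intermediate fraction 99/68 is closer to x than 16/11.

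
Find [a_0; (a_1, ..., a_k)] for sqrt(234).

[15; (3, 2, 1, 2, 1, 2, 3, 30)]

Write x_i = (sqrt(234) + m_i)/d_i with (m_0, d_0) = (0, 1). a_0 = floor(sqrt(234)) = 15, since 15^2 = 225 <= 234 < 256 = 16^2.
Iterate m_{i+1} = d_i*a_i - m_i, d_{i+1} = (234 - m_{i+1}^2)/d_i, a_{i+1} = floor((a_0 + m_{i+1})/d_{i+1}):
  m_1 = 1*15 - 0 = 15, d_1 = (234 - 15^2)/1 = 9/1 = 9, a_1 = floor((15 + 15)/9) = 3.
  m_2 = 9*3 - 15 = 12, d_2 = (234 - 12^2)/9 = 90/9 = 10, a_2 = floor((15 + 12)/10) = 2.
  m_3 = 10*2 - 12 = 8, d_3 = (234 - 8^2)/10 = 170/10 = 17, a_3 = floor((15 + 8)/17) = 1.
  m_4 = 17*1 - 8 = 9, d_4 = (234 - 9^2)/17 = 153/17 = 9, a_4 = floor((15 + 9)/9) = 2.
  m_5 = 9*2 - 9 = 9, d_5 = (234 - 9^2)/9 = 153/9 = 17, a_5 = floor((15 + 9)/17) = 1.
  m_6 = 17*1 - 9 = 8, d_6 = (234 - 8^2)/17 = 170/17 = 10, a_6 = floor((15 + 8)/10) = 2.
  m_7 = 10*2 - 8 = 12, d_7 = (234 - 12^2)/10 = 90/10 = 9, a_7 = floor((15 + 12)/9) = 3.
  m_8 = 9*3 - 12 = 15, d_8 = (234 - 15^2)/9 = 9/9 = 1, a_8 = floor((15 + 15)/1) = 30.
  m_9 = 1*30 - 15 = 15, d_9 = (234 - 15^2)/1 = 9/1 = 9: (m_9, d_9) = (m_1, d_1) = (15, 9), so from here the quotients repeat a_1, ..., a_8; the period length is 8.
Hence the expansion of sqrt(234) is a_0 = 15 followed by the repeating block 3, 2, 1, 2, 1, 2, 3, 30 (period 8).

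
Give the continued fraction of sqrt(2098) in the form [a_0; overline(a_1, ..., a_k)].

[45; overline(1, 4, 9, 1, 44, 1, 9, 4, 1, 90)]

Write x_i = (sqrt(2098) + m_i)/d_i with (m_0, d_0) = (0, 1). a_0 = floor(sqrt(2098)) = 45, since 45^2 = 2025 <= 2098 < 2116 = 46^2.
Iterate m_{i+1} = d_i*a_i - m_i, d_{i+1} = (2098 - m_{i+1}^2)/d_i, a_{i+1} = floor((a_0 + m_{i+1})/d_{i+1}):
  m_1 = 1*45 - 0 = 45, d_1 = (2098 - 45^2)/1 = 73/1 = 73, a_1 = floor((45 + 45)/73) = 1.
  m_2 = 73*1 - 45 = 28, d_2 = (2098 - 28^2)/73 = 1314/73 = 18, a_2 = floor((45 + 28)/18) = 4.
  m_3 = 18*4 - 28 = 44, d_3 = (2098 - 44^2)/18 = 162/18 = 9, a_3 = floor((45 + 44)/9) = 9.
  m_4 = 9*9 - 44 = 37, d_4 = (2098 - 37^2)/9 = 729/9 = 81, a_4 = floor((45 + 37)/81) = 1.
  m_5 = 81*1 - 37 = 44, d_5 = (2098 - 44^2)/81 = 162/81 = 2, a_5 = floor((45 + 44)/2) = 44.
  m_6 = 2*44 - 44 = 44, d_6 = (2098 - 44^2)/2 = 162/2 = 81, a_6 = floor((45 + 44)/81) = 1.
  m_7 = 81*1 - 44 = 37, d_7 = (2098 - 37^2)/81 = 729/81 = 9, a_7 = floor((45 + 37)/9) = 9.
  m_8 = 9*9 - 37 = 44, d_8 = (2098 - 44^2)/9 = 162/9 = 18, a_8 = floor((45 + 44)/18) = 4.
  m_9 = 18*4 - 44 = 28, d_9 = (2098 - 28^2)/18 = 1314/18 = 73, a_9 = floor((45 + 28)/73) = 1.
  m_10 = 73*1 - 28 = 45, d_10 = (2098 - 45^2)/73 = 73/73 = 1, a_10 = floor((45 + 45)/1) = 90.
  m_11 = 1*90 - 45 = 45, d_11 = (2098 - 45^2)/1 = 73/1 = 73: (m_11, d_11) = (m_1, d_1) = (45, 73), so from here the quotients repeat a_1, ..., a_10; the period length is 10.
Hence the expansion of sqrt(2098) is a_0 = 45 followed by the repeating block 1, 4, 9, 1, 44, 1, 9, 4, 1, 90 (period 10).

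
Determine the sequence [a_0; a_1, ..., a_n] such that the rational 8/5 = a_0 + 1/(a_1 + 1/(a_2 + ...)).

Run the Euclidean algorithm on 8 and 5; the successive quotients are the partial quotients a_0, a_1, ... (each step inverts the fractional part left over by the previous one):
  8 = 1*5 + 3, so a_0 = 1.
  5 = 1*3 + 2, so a_1 = 1.
  3 = 1*2 + 1, so a_2 = 1.
  2 = 2*1 + 0, so a_3 = 2.
The remainder reaches 0 after 4 divisions, so the expansion has 4 partial quotients, read off in order.

[1; 1, 1, 2]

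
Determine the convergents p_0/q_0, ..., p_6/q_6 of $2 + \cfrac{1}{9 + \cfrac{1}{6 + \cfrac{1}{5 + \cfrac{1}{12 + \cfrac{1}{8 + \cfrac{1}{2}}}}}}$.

Using the convergent recurrence p_i = a_i*p_{i-1} + p_{i-2}, q_i = a_i*q_{i-1} + q_{i-2} with p_{-2}=0, p_{-1}=1, q_{-2}=1, q_{-1}=0:
  i=0: a_0=2, p_0 = 2*1 + 0 = 2, q_0 = 2*0 + 1 = 1.
  i=1: a_1=9, p_1 = 9*2 + 1 = 19, q_1 = 9*1 + 0 = 9.
  i=2: a_2=6, p_2 = 6*19 + 2 = 116, q_2 = 6*9 + 1 = 55.
  i=3: a_3=5, p_3 = 5*116 + 19 = 599, q_3 = 5*55 + 9 = 284.
  i=4: a_4=12, p_4 = 12*599 + 116 = 7304, q_4 = 12*284 + 55 = 3463.
  i=5: a_5=8, p_5 = 8*7304 + 599 = 59031, q_5 = 8*3463 + 284 = 27988.
  i=6: a_6=2, p_6 = 2*59031 + 7304 = 125366, q_6 = 2*27988 + 3463 = 59439.

2/1, 19/9, 116/55, 599/284, 7304/3463, 59031/27988, 125366/59439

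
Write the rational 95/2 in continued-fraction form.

[47; 2]

Run the Euclidean algorithm on 95 and 2; the successive quotients are the partial quotients a_0, a_1, ... (each step inverts the fractional part left over by the previous one):
  95 = 47*2 + 1, so a_0 = 47.
  2 = 2*1 + 0, so a_1 = 2.
The remainder reaches 0 after 2 divisions, so the expansion has 2 partial quotients, read off in order.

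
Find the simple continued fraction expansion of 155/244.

Run the Euclidean algorithm on 155 and 244; the successive quotients are the partial quotients a_0, a_1, ... (each step inverts the fractional part left over by the previous one):
  155 = 0*244 + 155, so a_0 = 0.
  244 = 1*155 + 89, so a_1 = 1.
  155 = 1*89 + 66, so a_2 = 1.
  89 = 1*66 + 23, so a_3 = 1.
  66 = 2*23 + 20, so a_4 = 2.
  23 = 1*20 + 3, so a_5 = 1.
  20 = 6*3 + 2, so a_6 = 6.
  3 = 1*2 + 1, so a_7 = 1.
  2 = 2*1 + 0, so a_8 = 2.
The remainder reaches 0 after 9 divisions, so the expansion has 9 partial quotients, read off in order.

[0; 1, 1, 1, 2, 1, 6, 1, 2]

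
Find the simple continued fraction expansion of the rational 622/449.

Run the Euclidean algorithm on 622 and 449; the successive quotients are the partial quotients a_0, a_1, ... (each step inverts the fractional part left over by the previous one):
  622 = 1*449 + 173, so a_0 = 1.
  449 = 2*173 + 103, so a_1 = 2.
  173 = 1*103 + 70, so a_2 = 1.
  103 = 1*70 + 33, so a_3 = 1.
  70 = 2*33 + 4, so a_4 = 2.
  33 = 8*4 + 1, so a_5 = 8.
  4 = 4*1 + 0, so a_6 = 4.
The remainder reaches 0 after 7 divisions, so the expansion has 7 partial quotients, read off in order.

[1; 2, 1, 1, 2, 8, 4]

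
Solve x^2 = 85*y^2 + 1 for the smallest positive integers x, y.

(x, y) = (285769, 30996)

First expand sqrt(85) as a continued fraction. With x_i = (sqrt(85) + m_i)/d_i and (m_0, d_0) = (0, 1): a_0 = floor(sqrt(85)) = 9, since 9^2 = 81 <= 85 < 100 = 10^2.
Iterate m_{i+1} = d_i*a_i - m_i, d_{i+1} = (85 - m_{i+1}^2)/d_i, a_{i+1} = floor((a_0 + m_{i+1})/d_{i+1}):
  m_1 = 1*9 - 0 = 9, d_1 = (85 - 9^2)/1 = 4/1 = 4, a_1 = floor((9 + 9)/4) = 4.
  m_2 = 4*4 - 9 = 7, d_2 = (85 - 7^2)/4 = 36/4 = 9, a_2 = floor((9 + 7)/9) = 1.
  m_3 = 9*1 - 7 = 2, d_3 = (85 - 2^2)/9 = 81/9 = 9, a_3 = floor((9 + 2)/9) = 1.
  m_4 = 9*1 - 2 = 7, d_4 = (85 - 7^2)/9 = 36/9 = 4, a_4 = floor((9 + 7)/4) = 4.
  m_5 = 4*4 - 7 = 9, d_5 = (85 - 9^2)/4 = 4/4 = 1, a_5 = floor((9 + 9)/1) = 18.
  m_6 = 1*18 - 9 = 9, d_6 = (85 - 9^2)/1 = 4/1 = 4: (m_6, d_6) = (m_1, d_1) = (9, 4), so from here the quotients repeat a_1, ..., a_5; the period length is 5.
So sqrt(85) = [9; (4, 1, 1, 4, 18)] with period length k = 5.
k is odd, so (p_{k-1}, q_{k-1}) only solves x^2 - 85y^2 = -1 and the fundamental solution of x^2 - 85y^2 = 1 is (p_{2k-1}, q_{2k-1}) = (p_9, q_9); compute convergents through index 9, running through the period twice.
Convergents (p_i = a_i*p_{i-1} + p_{i-2}, q_i = a_i*q_{i-1} + q_{i-2} with p_{-2}=0, p_{-1}=1, q_{-2}=1, q_{-1}=0):
  i=0: a_0=9, p_0 = 9*1 + 0 = 9, q_0 = 9*0 + 1 = 1.
  i=1: a_1=4, p_1 = 4*9 + 1 = 37, q_1 = 4*1 + 0 = 4.
  i=2: a_2=1, p_2 = 1*37 + 9 = 46, q_2 = 1*4 + 1 = 5.
  i=3: a_3=1, p_3 = 1*46 + 37 = 83, q_3 = 1*5 + 4 = 9.
  i=4: a_4=4, p_4 = 4*83 + 46 = 378, q_4 = 4*9 + 5 = 41.
  i=5: a_5=18, p_5 = 18*378 + 83 = 6887, q_5 = 18*41 + 9 = 747.
  i=6: a_6=4, p_6 = 4*6887 + 378 = 27926, q_6 = 4*747 + 41 = 3029.
  i=7: a_7=1, p_7 = 1*27926 + 6887 = 34813, q_7 = 1*3029 + 747 = 3776.
  i=8: a_8=1, p_8 = 1*34813 + 27926 = 62739, q_8 = 1*3776 + 3029 = 6805.
  i=9: a_9=4, p_9 = 4*62739 + 34813 = 285769, q_9 = 4*6805 + 3776 = 30996.
Indeed p_4^2 - 85*q_4^2 = 142884 - 142885 = -1, not +1.
Check: 285769^2 - 85*30996^2 = 81663921361 - 81663921360 = 1, so (x, y) = (285769, 30996) solves the equation, and by the theorem it is the least positive solution.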